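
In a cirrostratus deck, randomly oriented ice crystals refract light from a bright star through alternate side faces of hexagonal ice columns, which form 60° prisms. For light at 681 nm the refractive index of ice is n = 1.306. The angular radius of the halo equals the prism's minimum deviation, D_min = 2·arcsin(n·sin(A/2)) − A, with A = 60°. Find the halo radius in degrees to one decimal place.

21.5°

n·sin(A/2) = 1.306 × sin 30° = 1.306 × 0.5000 = 0.6530.
D_min = 2·arcsin(0.6530) − 60° = 2 × 40.768° − 60° = 21.536°.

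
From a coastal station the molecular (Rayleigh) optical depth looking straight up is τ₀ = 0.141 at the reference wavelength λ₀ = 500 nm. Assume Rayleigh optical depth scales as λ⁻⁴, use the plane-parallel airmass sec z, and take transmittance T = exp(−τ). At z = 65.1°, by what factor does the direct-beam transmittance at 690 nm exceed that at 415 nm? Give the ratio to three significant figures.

1.85

Airmass: sec 65.1° = 2.3751.
τ(690 nm) = 0.141 × (500/690)⁴ × 2.3751 = 0.141 × 0.2757 × 2.3751 = 0.0923.
τ(415 nm) = 0.141 × (500/415)⁴ × 2.3751 = 0.141 × 2.1071 × 2.3751 = 0.7056.
T(690)/T(415) = exp(τ_B − τ_A) = exp(0.6133) = 1.8465.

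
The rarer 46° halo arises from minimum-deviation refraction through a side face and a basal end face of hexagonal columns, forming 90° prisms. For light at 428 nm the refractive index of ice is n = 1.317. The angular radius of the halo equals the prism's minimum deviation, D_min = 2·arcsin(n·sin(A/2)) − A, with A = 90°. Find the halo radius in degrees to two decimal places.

47.26°

n·sin(A/2) = 1.317 × sin 45° = 1.317 × 0.7071 = 0.9313.
D_min = 2·arcsin(0.9313) − 90° = 2 × 68.632° − 90° = 47.264°.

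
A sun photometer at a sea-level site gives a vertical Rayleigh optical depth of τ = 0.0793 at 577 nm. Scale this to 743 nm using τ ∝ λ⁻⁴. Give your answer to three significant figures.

0.0288

τ(743 nm) = τ(577 nm) × (577/743)⁴ = 0.0793 × (0.7766)⁴ = 0.0793 × 0.3637 = 0.0288.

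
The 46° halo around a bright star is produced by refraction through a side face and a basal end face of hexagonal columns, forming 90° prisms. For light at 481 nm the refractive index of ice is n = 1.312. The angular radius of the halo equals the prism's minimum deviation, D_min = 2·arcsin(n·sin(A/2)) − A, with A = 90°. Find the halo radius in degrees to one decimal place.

46.2°

n·sin(A/2) = 1.312 × sin 45° = 1.312 × 0.7071 = 0.9277.
D_min = 2·arcsin(0.9277) − 90° = 2 × 68.083° − 90° = 46.166°.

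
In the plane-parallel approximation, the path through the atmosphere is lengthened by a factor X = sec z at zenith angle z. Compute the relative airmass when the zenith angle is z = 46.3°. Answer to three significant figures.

X = sec z = 1/cos 46.3° = 1/0.6909 = 1.4474.

1.45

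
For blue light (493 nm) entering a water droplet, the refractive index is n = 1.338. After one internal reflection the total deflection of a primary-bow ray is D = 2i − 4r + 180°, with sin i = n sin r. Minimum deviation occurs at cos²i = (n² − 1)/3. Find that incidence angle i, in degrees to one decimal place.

59.1°

cos²i = (1.338² − 1)/3 = (1.79024 − 1)/3 = 0.26341.
cos i = 0.51324, so i = 59.120°.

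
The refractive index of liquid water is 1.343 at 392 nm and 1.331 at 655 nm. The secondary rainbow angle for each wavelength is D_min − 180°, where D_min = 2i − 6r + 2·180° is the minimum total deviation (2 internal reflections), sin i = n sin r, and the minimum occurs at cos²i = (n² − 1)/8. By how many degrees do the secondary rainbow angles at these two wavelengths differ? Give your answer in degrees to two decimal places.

3.11°

At 392 nm (n = 1.343): cos²i = 0.10046 → i = 71.522°, r = 44.928°, D_min = 233.478°, rainbow angle = 53.478°.
At 655 nm (n = 1.331): cos²i = 0.09645 → i = 71.907°, r = 45.575°, D_min = 230.365°, rainbow angle = 50.365°.
Angular width = |53.478° − 50.365°| = 3.113°.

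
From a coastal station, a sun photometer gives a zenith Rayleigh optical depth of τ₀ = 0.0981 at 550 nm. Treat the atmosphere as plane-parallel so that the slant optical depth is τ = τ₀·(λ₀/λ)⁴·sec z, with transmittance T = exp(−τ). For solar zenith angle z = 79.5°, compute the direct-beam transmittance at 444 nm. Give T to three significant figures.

sec 79.5° = 5.4874.
τ = 0.0981 × (550/444)⁴ × 5.4874 = 0.0981 × 2.3546 × 5.4874 = 1.2675.
T = exp(−1.2675) = 0.2815.

0.282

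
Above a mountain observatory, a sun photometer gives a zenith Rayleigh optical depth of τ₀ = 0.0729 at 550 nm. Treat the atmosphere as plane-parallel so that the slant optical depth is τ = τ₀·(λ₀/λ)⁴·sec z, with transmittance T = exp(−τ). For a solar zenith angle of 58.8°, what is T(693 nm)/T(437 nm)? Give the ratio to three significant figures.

Airmass: sec 58.8° = 1.9304.
τ(693 nm) = 0.0729 × (550/693)⁴ × 1.9304 = 0.0729 × 0.3968 × 1.9304 = 0.0558.
τ(437 nm) = 0.0729 × (550/437)⁴ × 1.9304 = 0.0729 × 2.5091 × 1.9304 = 0.3531.
T(693)/T(437) = exp(τ_B − τ_A) = exp(0.2973) = 1.3462.

1.35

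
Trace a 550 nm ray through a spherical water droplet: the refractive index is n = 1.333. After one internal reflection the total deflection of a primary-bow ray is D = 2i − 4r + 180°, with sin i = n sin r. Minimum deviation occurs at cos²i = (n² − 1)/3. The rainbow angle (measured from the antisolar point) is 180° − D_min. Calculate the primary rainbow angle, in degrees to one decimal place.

cos²i = (1.77689 − 1)/3 = 0.25896; i = arccos(0.50888) = 59.410°.
sin r = sin 59.410°/1.333 = 0.64579; r = 40.225°.
D_min = 2·59.410° − 4·40.225° + 180° = 137.922°.
Rainbow angle = 180° − D_min = 42.078°.

42.1°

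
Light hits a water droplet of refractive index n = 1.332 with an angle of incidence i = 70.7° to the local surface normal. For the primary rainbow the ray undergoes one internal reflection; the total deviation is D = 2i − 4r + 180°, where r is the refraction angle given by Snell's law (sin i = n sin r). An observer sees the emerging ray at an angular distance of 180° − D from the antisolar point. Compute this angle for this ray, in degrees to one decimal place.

39.1°

sin r = sin 70.7° / 1.332 = 0.9438/1.332 = 0.7086; r = 45.12°.
D = 2·70.7° − 4·45.12° + 180° = 141.40° − 180.47° + 180° = 140.93°.
Angle from antisolar point = 180° − D = 39.07°.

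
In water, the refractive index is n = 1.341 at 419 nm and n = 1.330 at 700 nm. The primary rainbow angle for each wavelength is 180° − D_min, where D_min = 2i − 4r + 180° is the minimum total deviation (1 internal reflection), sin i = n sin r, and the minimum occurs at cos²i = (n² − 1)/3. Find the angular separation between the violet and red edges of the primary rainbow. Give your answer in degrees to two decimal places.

1.59°

At 419 nm (n = 1.341): cos²i = 0.26609 → i = 58.946°, r = 39.705°, D_min = 139.071°, rainbow angle = 40.929°.
At 700 nm (n = 1.330): cos²i = 0.25630 → i = 59.585°, r = 40.422°, D_min = 137.484°, rainbow angle = 42.516°.
Angular width = |40.929° − 42.516°| = 1.588°.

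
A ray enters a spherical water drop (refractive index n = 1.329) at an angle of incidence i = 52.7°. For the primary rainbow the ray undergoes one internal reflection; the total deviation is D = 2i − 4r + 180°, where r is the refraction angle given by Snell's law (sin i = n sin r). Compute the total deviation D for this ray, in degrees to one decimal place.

sin r = sin 52.7° / 1.329 = 0.7955/1.329 = 0.5986; r = 36.77°.
D = 2·52.7° − 4·36.77° + 180° = 105.40° − 147.06° + 180° = 138.34°.

138.3°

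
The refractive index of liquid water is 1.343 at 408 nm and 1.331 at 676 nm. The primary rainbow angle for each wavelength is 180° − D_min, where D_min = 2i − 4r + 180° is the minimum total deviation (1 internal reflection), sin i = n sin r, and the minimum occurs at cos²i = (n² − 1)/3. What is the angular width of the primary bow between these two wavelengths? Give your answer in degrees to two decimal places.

At 408 nm (n = 1.343): cos²i = 0.26788 → i = 58.830°, r = 39.577°, D_min = 139.354°, rainbow angle = 40.646°.
At 676 nm (n = 1.331): cos²i = 0.25719 → i = 59.527°, r = 40.356°, D_min = 137.630°, rainbow angle = 42.370°.
Angular width = |40.646° − 42.370°| = 1.724°.

1.72°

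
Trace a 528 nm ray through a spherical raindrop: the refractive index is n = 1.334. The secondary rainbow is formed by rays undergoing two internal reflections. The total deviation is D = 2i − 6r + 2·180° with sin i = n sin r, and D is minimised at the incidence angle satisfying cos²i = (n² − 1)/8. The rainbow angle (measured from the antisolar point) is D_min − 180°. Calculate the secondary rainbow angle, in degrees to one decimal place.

51.2°

cos²i = (1.77956 − 1)/8 = 0.09744; i = arccos(0.31216) = 71.810°.
sin r = sin 71.810°/1.334 = 0.71217; r = 45.411°.
D_min = 2·71.810° − 6·45.411° + 360° = 231.153°.
Rainbow angle = D_min − 180° = 51.153°.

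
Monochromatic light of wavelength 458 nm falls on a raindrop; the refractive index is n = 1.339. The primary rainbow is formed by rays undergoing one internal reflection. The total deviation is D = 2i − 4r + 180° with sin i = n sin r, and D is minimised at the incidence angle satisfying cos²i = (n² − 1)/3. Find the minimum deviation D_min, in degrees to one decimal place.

138.8°

cos²i = (1.79292 − 1)/3 = 0.26431; i = arccos(0.51411) = 59.062°.
sin r = sin 59.062°/1.339 = 0.64057; r = 39.834°.
D_min = 2·59.062° − 4·39.834° + 180° = 138.786°.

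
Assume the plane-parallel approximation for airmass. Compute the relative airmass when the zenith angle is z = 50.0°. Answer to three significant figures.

1.56

X = sec z = 1/cos 50.0° = 1/0.6428 = 1.5557.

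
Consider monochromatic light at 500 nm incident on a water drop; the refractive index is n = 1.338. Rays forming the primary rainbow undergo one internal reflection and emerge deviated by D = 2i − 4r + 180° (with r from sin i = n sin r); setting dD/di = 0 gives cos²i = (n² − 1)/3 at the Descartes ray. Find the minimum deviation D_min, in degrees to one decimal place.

cos²i = (1.79024 − 1)/3 = 0.26341; i = arccos(0.51324) = 59.120°.
sin r = sin 59.120°/1.338 = 0.64144; r = 39.899°.
D_min = 2·59.120° − 4·39.899° + 180° = 138.643°.

138.6°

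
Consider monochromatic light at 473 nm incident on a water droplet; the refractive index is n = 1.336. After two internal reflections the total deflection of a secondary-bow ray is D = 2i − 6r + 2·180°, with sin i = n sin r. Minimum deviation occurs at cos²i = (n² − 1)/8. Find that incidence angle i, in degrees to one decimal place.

cos²i = (1.336² − 1)/8 = (1.78490 − 1)/8 = 0.09811.
cos i = 0.31323, so i = 71.746°.

71.7°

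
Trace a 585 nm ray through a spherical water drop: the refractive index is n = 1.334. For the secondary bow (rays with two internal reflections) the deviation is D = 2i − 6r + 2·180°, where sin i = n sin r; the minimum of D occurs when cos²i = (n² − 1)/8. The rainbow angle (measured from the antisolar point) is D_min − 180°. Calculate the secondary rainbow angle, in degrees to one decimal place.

51.2°

cos²i = (1.77956 − 1)/8 = 0.09744; i = arccos(0.31216) = 71.810°.
sin r = sin 71.810°/1.334 = 0.71217; r = 45.411°.
D_min = 2·71.810° − 6·45.411° + 360° = 231.153°.
Rainbow angle = D_min − 180° = 51.153°.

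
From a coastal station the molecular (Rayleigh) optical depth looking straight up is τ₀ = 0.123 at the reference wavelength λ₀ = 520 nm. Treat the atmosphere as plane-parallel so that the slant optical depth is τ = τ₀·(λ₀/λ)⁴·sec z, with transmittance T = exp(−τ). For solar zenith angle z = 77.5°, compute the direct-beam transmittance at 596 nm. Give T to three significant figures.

0.719

sec 77.5° = 4.6202.
τ = 0.123 × (520/596)⁴ × 4.6202 = 0.123 × 0.5795 × 4.6202 = 0.3293.
T = exp(−0.3293) = 0.7194.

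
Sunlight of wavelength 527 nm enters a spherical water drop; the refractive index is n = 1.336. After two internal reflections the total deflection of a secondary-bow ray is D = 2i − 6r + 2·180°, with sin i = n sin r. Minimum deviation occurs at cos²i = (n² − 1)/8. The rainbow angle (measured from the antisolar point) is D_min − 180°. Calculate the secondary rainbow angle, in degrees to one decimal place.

cos²i = (1.78490 − 1)/8 = 0.09811; i = arccos(0.31323) = 71.746°.
sin r = sin 71.746°/1.336 = 0.71084; r = 45.303°.
D_min = 2·71.746° − 6·45.303° + 360° = 231.674°.
Rainbow angle = D_min − 180° = 51.674°.

51.7°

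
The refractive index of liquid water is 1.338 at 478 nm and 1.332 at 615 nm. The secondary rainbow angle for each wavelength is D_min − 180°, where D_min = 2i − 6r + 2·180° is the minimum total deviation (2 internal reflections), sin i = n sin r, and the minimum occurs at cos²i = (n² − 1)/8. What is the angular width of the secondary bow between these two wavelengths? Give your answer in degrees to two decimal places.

1.56°

At 478 nm (n = 1.338): cos²i = 0.09878 → i = 71.682°, r = 45.195°, D_min = 232.193°, rainbow angle = 52.193°.
At 615 nm (n = 1.332): cos²i = 0.09678 → i = 71.875°, r = 45.520°, D_min = 230.628°, rainbow angle = 50.628°.
Angular width = |52.193° − 50.628°| = 1.564°.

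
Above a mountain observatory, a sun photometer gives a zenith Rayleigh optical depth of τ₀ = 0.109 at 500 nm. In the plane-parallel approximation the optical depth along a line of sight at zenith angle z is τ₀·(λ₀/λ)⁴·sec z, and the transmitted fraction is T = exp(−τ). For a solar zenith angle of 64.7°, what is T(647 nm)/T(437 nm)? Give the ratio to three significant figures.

Airmass: sec 64.7° = 2.3400.
τ(647 nm) = 0.109 × (500/647)⁴ × 2.3400 = 0.109 × 0.3567 × 2.3400 = 0.0910.
τ(437 nm) = 0.109 × (500/437)⁴ × 2.3400 = 0.109 × 1.7138 × 2.3400 = 0.4371.
T(647)/T(437) = exp(τ_B − τ_A) = exp(0.3461) = 1.4136.

1.41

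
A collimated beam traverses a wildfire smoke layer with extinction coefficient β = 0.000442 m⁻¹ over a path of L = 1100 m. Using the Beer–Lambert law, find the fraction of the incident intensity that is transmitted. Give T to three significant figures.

0.615

τ = β·L = 0.000442 × 1100 = 0.4862.
T = exp(−0.4862) = 0.6150.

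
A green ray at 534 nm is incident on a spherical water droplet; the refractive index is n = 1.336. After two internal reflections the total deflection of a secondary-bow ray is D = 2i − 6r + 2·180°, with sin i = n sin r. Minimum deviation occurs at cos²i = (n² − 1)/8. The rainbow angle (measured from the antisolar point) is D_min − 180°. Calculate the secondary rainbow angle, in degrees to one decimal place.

51.7°

cos²i = (1.78490 − 1)/8 = 0.09811; i = arccos(0.31323) = 71.746°.
sin r = sin 71.746°/1.336 = 0.71084; r = 45.303°.
D_min = 2·71.746° − 6·45.303° + 360° = 231.674°.
Rainbow angle = D_min − 180° = 51.674°.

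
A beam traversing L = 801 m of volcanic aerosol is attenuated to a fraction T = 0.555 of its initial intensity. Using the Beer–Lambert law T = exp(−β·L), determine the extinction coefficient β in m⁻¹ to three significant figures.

Beer–Lambert: T = exp(−βL) ⇒ β = −ln(T)/L = −ln(0.555)/801 = 0.5888/801 = 0.0007351 m⁻¹.

0.000735 m⁻¹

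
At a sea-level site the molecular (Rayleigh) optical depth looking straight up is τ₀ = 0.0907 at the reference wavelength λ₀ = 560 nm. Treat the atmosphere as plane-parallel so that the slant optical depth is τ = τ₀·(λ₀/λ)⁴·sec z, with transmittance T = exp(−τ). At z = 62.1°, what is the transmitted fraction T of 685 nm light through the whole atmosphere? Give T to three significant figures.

sec 62.1° = 2.1371.
τ = 0.0907 × (560/685)⁴ × 2.1371 = 0.0907 × 0.4467 × 2.1371 = 0.0866.
T = exp(−0.0866) = 0.9171.

0.917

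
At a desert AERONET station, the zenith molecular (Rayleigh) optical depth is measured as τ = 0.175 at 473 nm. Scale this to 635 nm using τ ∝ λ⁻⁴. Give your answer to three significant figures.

τ(635 nm) = τ(473 nm) × (473/635)⁴ = 0.175 × (0.7449)⁴ = 0.175 × 0.3079 = 0.0539.

0.0539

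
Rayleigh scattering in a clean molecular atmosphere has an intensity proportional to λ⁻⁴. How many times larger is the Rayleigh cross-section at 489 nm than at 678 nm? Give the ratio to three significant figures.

Rayleigh scattering ∝ λ⁻⁴, so the ratio of coefficients is the inverse fourth power of the wavelength ratio.
σ(489)/σ(678) = (678/489)⁴ = (1.3865)⁴ = 3.696.

3.70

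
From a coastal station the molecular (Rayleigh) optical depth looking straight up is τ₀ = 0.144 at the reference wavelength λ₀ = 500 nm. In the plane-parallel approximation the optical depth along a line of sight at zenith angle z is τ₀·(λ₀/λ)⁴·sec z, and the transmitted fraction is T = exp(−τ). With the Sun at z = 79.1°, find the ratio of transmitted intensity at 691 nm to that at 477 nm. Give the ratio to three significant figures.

2.04

Airmass: sec 79.1° = 5.2883.
τ(691 nm) = 0.144 × (500/691)⁴ × 5.2883 = 0.144 × 0.2741 × 5.2883 = 0.2088.
τ(477 nm) = 0.144 × (500/477)⁴ × 5.2883 = 0.144 × 1.2073 × 5.2883 = 0.9194.
T(691)/T(477) = exp(τ_B − τ_A) = exp(0.7106) = 2.0352.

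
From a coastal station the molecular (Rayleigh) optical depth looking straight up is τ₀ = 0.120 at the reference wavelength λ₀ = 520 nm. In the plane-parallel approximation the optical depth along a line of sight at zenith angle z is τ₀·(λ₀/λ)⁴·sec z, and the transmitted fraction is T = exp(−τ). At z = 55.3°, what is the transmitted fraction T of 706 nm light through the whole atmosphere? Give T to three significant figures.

sec 55.3° = 1.7566.
τ = 0.120 × (520/706)⁴ × 1.7566 = 0.120 × 0.2943 × 1.7566 = 0.0620.
T = exp(−0.0620) = 0.9398.

0.940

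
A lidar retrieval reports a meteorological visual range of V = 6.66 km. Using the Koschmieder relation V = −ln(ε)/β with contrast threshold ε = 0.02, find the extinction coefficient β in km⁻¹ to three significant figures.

β = −ln(0.02) / V = 3.912 / 6.66 = 0.5874 km⁻¹.

0.587 km⁻¹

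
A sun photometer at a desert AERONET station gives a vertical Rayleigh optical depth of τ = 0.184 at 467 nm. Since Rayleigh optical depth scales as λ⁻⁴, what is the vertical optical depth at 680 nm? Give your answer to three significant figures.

0.0409

τ(680 nm) = τ(467 nm) × (467/680)⁴ = 0.184 × (0.6868)⁴ = 0.184 × 0.2224 = 0.0409.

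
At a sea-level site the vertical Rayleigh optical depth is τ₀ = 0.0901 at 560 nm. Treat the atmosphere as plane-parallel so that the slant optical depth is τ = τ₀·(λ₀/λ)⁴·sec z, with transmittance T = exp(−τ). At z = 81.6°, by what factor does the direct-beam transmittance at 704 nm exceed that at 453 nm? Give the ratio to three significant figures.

3.30

Airmass: sec 81.6° = 6.8454.
τ(704 nm) = 0.0901 × (560/704)⁴ × 6.8454 = 0.0901 × 0.4004 × 6.8454 = 0.2469.
τ(453 nm) = 0.0901 × (560/453)⁴ × 6.8454 = 0.0901 × 2.3354 × 6.8454 = 1.4404.
T(704)/T(453) = exp(τ_B − τ_A) = exp(1.1935) = 3.2985.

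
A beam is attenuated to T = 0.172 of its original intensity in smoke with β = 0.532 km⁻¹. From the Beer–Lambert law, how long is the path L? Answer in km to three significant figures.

3.31 km

Beer–Lambert: T = exp(−βL) ⇒ L = −ln(T)/β = −ln(0.172)/0.532 = 1.7603/0.532 = 3.309 km.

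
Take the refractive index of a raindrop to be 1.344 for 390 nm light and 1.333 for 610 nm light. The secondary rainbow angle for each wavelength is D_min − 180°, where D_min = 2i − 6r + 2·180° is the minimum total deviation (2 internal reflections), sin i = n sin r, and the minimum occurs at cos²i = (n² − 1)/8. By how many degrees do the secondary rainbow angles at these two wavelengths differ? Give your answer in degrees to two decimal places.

2.84°

At 390 nm (n = 1.344): cos²i = 0.10079 → i = 71.490°, r = 44.874°, D_min = 233.733°, rainbow angle = 53.733°.
At 610 nm (n = 1.333): cos²i = 0.09711 → i = 71.843°, r = 45.466°, D_min = 230.891°, rainbow angle = 50.891°.
Angular width = |53.733° − 50.891°| = 2.842°.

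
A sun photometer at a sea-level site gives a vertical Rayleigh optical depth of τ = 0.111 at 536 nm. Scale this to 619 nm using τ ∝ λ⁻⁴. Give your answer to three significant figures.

0.0624

τ(619 nm) = τ(536 nm) × (536/619)⁴ = 0.111 × (0.8659)⁴ = 0.111 × 0.5622 = 0.0624.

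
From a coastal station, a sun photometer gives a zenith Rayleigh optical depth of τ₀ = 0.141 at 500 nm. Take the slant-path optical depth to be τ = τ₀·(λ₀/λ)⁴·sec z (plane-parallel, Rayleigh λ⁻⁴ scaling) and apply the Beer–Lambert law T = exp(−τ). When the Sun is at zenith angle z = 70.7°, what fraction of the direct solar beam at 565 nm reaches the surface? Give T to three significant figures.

0.770

sec 70.7° = 3.0256.
τ = 0.141 × (500/565)⁴ × 3.0256 = 0.141 × 0.6133 × 3.0256 = 0.2616.
T = exp(−0.2616) = 0.7698.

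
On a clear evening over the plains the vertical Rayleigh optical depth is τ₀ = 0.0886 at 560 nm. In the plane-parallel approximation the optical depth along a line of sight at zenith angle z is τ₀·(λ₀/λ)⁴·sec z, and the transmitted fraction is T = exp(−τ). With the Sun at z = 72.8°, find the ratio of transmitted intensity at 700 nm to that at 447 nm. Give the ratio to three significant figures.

1.85

Airmass: sec 72.8° = 3.3817.
τ(700 nm) = 0.0886 × (560/700)⁴ × 3.3817 = 0.0886 × 0.4096 × 3.3817 = 0.1227.
τ(447 nm) = 0.0886 × (560/447)⁴ × 3.3817 = 0.0886 × 2.4633 × 3.3817 = 0.7381.
T(700)/T(447) = exp(τ_B − τ_A) = exp(0.6153) = 1.8503.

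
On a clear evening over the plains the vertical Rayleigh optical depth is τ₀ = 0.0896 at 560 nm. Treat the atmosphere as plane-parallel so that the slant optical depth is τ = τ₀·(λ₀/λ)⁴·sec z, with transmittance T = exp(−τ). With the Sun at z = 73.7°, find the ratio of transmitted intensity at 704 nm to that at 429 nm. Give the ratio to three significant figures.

Airmass: sec 73.7° = 3.5629.
τ(704 nm) = 0.0896 × (560/704)⁴ × 3.5629 = 0.0896 × 0.4004 × 3.5629 = 0.1278.
τ(429 nm) = 0.0896 × (560/429)⁴ × 3.5629 = 0.0896 × 2.9035 × 3.5629 = 0.9269.
T(704)/T(429) = exp(τ_B − τ_A) = exp(0.7991) = 2.2235.

2.22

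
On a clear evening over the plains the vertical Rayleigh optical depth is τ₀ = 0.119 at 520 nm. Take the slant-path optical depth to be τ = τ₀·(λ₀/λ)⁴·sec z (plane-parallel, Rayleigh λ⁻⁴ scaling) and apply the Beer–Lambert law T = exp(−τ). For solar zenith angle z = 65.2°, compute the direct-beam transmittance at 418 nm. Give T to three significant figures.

sec 65.2° = 2.3841.
τ = 0.119 × (520/418)⁴ × 2.3841 = 0.119 × 2.3950 × 2.3841 = 0.6795.
T = exp(−0.6795) = 0.5069.

0.507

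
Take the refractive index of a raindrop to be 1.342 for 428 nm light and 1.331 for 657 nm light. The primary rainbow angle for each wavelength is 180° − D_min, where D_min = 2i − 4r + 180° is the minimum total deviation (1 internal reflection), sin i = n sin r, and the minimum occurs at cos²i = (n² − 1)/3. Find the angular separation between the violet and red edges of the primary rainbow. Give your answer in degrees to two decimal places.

At 428 nm (n = 1.342): cos²i = 0.26699 → i = 58.888°, r = 39.641°, D_min = 139.213°, rainbow angle = 40.787°.
At 657 nm (n = 1.331): cos²i = 0.25719 → i = 59.527°, r = 40.356°, D_min = 137.630°, rainbow angle = 42.370°.
Angular width = |40.787° − 42.370°| = 1.583°.

1.58°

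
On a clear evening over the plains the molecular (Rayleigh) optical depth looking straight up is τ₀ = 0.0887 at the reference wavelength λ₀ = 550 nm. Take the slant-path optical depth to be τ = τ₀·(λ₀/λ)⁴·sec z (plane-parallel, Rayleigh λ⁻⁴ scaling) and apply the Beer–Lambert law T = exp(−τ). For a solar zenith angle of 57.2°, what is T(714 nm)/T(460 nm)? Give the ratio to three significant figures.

Airmass: sec 57.2° = 1.8460.
τ(714 nm) = 0.0887 × (550/714)⁴ × 1.8460 = 0.0887 × 0.3521 × 1.8460 = 0.0577.
τ(460 nm) = 0.0887 × (550/460)⁴ × 1.8460 = 0.0887 × 2.0437 × 1.8460 = 0.3346.
T(714)/T(460) = exp(τ_B − τ_A) = exp(0.2770) = 1.3192.

1.32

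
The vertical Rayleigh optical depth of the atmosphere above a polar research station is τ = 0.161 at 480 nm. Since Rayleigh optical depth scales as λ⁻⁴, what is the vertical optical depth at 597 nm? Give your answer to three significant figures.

τ(597 nm) = τ(480 nm) × (480/597)⁴ = 0.161 × (0.8040)⁴ = 0.161 × 0.4179 = 0.0673.

0.0673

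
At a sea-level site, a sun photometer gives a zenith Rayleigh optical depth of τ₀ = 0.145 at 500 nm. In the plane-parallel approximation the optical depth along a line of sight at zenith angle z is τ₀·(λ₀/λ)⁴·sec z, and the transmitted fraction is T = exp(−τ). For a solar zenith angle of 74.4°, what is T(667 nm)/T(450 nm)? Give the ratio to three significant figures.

Airmass: sec 74.4° = 3.7186.
τ(667 nm) = 0.145 × (500/667)⁴ × 3.7186 = 0.145 × 0.3158 × 3.7186 = 0.1703.
τ(450 nm) = 0.145 × (500/450)⁴ × 3.7186 = 0.145 × 1.5242 × 3.7186 = 0.8218.
T(667)/T(450) = exp(τ_B − τ_A) = exp(0.6516) = 1.9185.

1.92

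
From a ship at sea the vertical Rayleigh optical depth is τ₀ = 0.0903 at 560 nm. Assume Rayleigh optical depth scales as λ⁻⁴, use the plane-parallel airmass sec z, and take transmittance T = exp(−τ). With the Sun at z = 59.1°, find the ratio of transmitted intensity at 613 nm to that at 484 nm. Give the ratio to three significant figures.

1.21

Airmass: sec 59.1° = 1.9473.
τ(613 nm) = 0.0903 × (560/613)⁴ × 1.9473 = 0.0903 × 0.6965 × 1.9473 = 0.1225.
τ(484 nm) = 0.0903 × (560/484)⁴ × 1.9473 = 0.0903 × 1.7921 × 1.9473 = 0.3151.
T(613)/T(484) = exp(τ_B − τ_A) = exp(0.1927) = 1.2125.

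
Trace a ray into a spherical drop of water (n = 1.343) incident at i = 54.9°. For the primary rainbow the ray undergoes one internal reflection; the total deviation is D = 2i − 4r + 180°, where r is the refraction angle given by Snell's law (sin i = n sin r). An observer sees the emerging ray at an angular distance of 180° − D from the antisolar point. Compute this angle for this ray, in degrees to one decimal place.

sin r = sin 54.9° / 1.343 = 0.8181/1.343 = 0.6092; r = 37.53°.
D = 2·54.9° − 4·37.53° + 180° = 109.80° − 150.13° + 180° = 139.67°.
Angle from antisolar point = 180° − D = 40.33°.

40.3°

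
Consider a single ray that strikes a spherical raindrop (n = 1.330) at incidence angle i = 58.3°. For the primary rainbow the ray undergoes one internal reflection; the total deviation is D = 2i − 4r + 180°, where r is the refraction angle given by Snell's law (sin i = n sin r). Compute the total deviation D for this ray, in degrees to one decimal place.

sin r = sin 58.3° / 1.330 = 0.8508/1.330 = 0.6397; r = 39.77°.
D = 2·58.3° − 4·39.77° + 180° = 116.60° − 159.08° + 180° = 137.52°.

137.5°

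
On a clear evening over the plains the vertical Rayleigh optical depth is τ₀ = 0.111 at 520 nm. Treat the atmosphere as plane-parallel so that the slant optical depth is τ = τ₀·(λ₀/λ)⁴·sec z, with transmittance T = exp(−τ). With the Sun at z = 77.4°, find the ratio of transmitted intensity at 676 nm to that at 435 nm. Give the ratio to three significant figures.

2.37

Airmass: sec 77.4° = 4.5841.
τ(676 nm) = 0.111 × (520/676)⁴ × 4.5841 = 0.111 × 0.3501 × 4.5841 = 0.1782.
τ(435 nm) = 0.111 × (520/435)⁴ × 4.5841 = 0.111 × 2.0420 × 4.5841 = 1.0391.
T(676)/T(435) = exp(τ_B − τ_A) = exp(0.8609) = 2.3653.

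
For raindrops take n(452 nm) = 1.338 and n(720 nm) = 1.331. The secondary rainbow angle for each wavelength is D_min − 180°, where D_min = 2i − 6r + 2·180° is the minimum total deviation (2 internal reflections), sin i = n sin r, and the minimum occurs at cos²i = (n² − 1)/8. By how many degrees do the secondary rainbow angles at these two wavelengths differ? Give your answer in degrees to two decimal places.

1.83°

At 452 nm (n = 1.338): cos²i = 0.09878 → i = 71.682°, r = 45.195°, D_min = 232.193°, rainbow angle = 52.193°.
At 720 nm (n = 1.331): cos²i = 0.09645 → i = 71.907°, r = 45.575°, D_min = 230.365°, rainbow angle = 50.365°.
Angular width = |52.193° − 50.365°| = 1.828°.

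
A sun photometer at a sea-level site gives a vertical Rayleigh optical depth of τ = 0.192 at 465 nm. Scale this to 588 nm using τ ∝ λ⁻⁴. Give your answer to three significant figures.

τ(588 nm) = τ(465 nm) × (465/588)⁴ = 0.192 × (0.7908)⁴ = 0.192 × 0.3911 = 0.0751.

0.0751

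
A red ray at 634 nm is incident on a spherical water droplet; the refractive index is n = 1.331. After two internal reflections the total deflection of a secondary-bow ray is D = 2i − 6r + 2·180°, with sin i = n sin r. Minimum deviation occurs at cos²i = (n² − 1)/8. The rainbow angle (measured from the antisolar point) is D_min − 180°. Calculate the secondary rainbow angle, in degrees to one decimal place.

cos²i = (1.77156 − 1)/8 = 0.09645; i = arccos(0.31056) = 71.907°.
sin r = sin 71.907°/1.331 = 0.71417; r = 45.575°.
D_min = 2·71.907° − 6·45.575° + 360° = 230.365°.
Rainbow angle = D_min − 180° = 50.365°.

50.4°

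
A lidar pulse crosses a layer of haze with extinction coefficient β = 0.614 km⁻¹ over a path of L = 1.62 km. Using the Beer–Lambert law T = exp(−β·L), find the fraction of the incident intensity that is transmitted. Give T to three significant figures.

0.370

τ = β·L = 0.614 × 1.62 = 0.9947.
T = exp(−0.9947) = 0.3698.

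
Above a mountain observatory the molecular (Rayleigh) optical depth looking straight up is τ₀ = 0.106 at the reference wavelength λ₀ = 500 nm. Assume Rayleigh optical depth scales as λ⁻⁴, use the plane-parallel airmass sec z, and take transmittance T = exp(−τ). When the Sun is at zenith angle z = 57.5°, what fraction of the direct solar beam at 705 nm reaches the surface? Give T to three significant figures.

0.951

sec 57.5° = 1.8612.
τ = 0.106 × (500/705)⁴ × 1.8612 = 0.106 × 0.2530 × 1.8612 = 0.0499.
T = exp(−0.0499) = 0.9513.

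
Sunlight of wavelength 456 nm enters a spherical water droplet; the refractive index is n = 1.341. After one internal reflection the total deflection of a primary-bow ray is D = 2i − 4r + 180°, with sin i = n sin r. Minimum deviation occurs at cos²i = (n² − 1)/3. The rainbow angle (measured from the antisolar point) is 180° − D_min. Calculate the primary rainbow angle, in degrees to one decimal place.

cos²i = (1.79828 − 1)/3 = 0.26609; i = arccos(0.51584) = 58.946°.
sin r = sin 58.946°/1.341 = 0.63884; r = 39.705°.
D_min = 2·58.946° − 4·39.705° + 180° = 139.071°.
Rainbow angle = 180° − D_min = 40.929°.

40.9°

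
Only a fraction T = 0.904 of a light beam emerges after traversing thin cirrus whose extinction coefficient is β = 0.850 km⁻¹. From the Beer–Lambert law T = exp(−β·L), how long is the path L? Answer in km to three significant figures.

Beer–Lambert: T = exp(−βL) ⇒ L = −ln(T)/β = −ln(0.904)/0.850 = 0.1009/0.850 = 0.1187 km.

0.119 km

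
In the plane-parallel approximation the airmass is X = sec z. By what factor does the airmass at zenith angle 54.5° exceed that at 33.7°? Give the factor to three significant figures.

X(54.5°)/X(33.7°) = sec 54.5° / sec 33.7° = cos 33.7° / cos 54.5° = 0.8320/0.5807 = 1.4327.

1.43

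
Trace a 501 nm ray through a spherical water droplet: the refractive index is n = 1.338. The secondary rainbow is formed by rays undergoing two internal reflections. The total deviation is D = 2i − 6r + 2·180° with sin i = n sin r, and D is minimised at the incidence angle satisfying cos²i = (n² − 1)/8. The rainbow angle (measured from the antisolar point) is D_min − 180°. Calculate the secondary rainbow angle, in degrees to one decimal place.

cos²i = (1.79024 − 1)/8 = 0.09878; i = arccos(0.31429) = 71.682°.
sin r = sin 71.682°/1.338 = 0.70951; r = 45.195°.
D_min = 2·71.682° − 6·45.195° + 360° = 232.193°.
Rainbow angle = D_min − 180° = 52.193°.

52.2°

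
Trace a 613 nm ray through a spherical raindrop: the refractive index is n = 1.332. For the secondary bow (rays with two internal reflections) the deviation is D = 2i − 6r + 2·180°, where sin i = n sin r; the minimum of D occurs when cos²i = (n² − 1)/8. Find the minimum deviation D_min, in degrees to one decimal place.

230.6°

cos²i = (1.77422 − 1)/8 = 0.09678; i = arccos(0.31109) = 71.875°.
sin r = sin 71.875°/1.332 = 0.71350; r = 45.520°.
D_min = 2·71.875° − 6·45.520° + 360° = 230.628°.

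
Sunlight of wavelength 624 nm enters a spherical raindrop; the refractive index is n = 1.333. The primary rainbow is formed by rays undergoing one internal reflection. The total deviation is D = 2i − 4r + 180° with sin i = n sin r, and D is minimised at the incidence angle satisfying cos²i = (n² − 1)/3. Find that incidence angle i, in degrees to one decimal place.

59.4°

cos²i = (1.333² − 1)/3 = (1.77689 − 1)/3 = 0.25896.
cos i = 0.50888, so i = 59.410°.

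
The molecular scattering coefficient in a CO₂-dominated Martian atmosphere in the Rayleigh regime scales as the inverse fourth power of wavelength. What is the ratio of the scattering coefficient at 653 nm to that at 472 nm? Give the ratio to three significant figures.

0.273

Rayleigh scattering ∝ λ⁻⁴, so the ratio of coefficients is the inverse fourth power of the wavelength ratio.
σ(653)/σ(472) = (472/653)⁴ = (0.7228)⁴ = 0.273.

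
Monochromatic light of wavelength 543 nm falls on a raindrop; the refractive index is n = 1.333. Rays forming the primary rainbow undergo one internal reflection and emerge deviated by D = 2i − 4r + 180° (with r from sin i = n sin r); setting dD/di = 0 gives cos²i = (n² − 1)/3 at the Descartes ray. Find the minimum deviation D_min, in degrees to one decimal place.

137.9°

cos²i = (1.77689 − 1)/3 = 0.25896; i = arccos(0.50888) = 59.410°.
sin r = sin 59.410°/1.333 = 0.64579; r = 40.225°.
D_min = 2·59.410° − 4·40.225° + 180° = 137.922°.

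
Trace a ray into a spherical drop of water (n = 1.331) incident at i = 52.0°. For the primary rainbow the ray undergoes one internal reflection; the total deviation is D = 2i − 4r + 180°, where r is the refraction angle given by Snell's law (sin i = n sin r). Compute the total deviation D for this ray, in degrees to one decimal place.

sin r = sin 52.0° / 1.331 = 0.7880/1.331 = 0.5920; r = 36.30°.
D = 2·52.0° − 4·36.30° + 180° = 104.00° − 145.21° + 180° = 138.79°.

138.8°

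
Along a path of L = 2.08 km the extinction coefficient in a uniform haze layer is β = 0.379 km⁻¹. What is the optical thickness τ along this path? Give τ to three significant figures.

τ = β·L = 0.379 × 2.08 = 0.7883.

0.788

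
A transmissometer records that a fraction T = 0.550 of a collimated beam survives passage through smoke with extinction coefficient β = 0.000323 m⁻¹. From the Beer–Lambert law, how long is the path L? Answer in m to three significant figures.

Beer–Lambert: T = exp(−βL) ⇒ L = −ln(T)/β = −ln(0.550)/0.000323 = 0.5978/0.000323 = 1851 m.

1850 m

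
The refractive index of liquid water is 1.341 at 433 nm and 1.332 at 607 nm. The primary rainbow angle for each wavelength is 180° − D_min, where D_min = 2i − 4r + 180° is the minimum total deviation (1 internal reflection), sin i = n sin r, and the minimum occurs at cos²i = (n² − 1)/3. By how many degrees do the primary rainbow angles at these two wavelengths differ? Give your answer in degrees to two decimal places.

At 433 nm (n = 1.341): cos²i = 0.26609 → i = 58.946°, r = 39.705°, D_min = 139.071°, rainbow angle = 40.929°.
At 607 nm (n = 1.332): cos²i = 0.25807 → i = 59.469°, r = 40.290°, D_min = 137.776°, rainbow angle = 42.224°.
Angular width = |40.929° − 42.224°| = 1.295°.

1.29°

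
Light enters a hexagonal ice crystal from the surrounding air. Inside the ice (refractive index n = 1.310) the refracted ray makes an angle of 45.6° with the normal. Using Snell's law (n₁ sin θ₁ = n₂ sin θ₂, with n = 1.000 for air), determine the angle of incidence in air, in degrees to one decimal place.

69.4°

Snell: sin θ_i = n · sin θ_r = 1.310 × sin 45.6° = 1.310 × 0.7145 = 0.9360.
θ_i = arcsin(0.9360) = 69.38°.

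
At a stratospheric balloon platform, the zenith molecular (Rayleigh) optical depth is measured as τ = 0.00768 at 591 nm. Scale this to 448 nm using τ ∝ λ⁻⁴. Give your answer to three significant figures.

0.0233

τ(448 nm) = τ(591 nm) × (591/448)⁴ = 0.00768 × (1.3192)⁴ = 0.00768 × 3.0286 = 0.0233.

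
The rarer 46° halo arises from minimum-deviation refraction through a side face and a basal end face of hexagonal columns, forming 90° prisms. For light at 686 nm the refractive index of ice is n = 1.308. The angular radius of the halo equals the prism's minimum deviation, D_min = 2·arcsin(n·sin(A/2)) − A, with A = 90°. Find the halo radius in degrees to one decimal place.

n·sin(A/2) = 1.308 × sin 45° = 1.308 × 0.7071 = 0.9249.
D_min = 2·arcsin(0.9249) − 90° = 2 × 67.653° − 90° = 45.305°.

45.3°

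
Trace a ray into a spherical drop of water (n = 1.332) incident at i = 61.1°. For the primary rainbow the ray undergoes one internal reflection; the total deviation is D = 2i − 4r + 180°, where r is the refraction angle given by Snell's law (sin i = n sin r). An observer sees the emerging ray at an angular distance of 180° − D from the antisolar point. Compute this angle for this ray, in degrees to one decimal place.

sin r = sin 61.1° / 1.332 = 0.8755/1.332 = 0.6573; r = 41.09°.
D = 2·61.1° − 4·41.09° + 180° = 122.20° − 164.36° + 180° = 137.84°.
Angle from antisolar point = 180° − D = 42.16°.

42.2°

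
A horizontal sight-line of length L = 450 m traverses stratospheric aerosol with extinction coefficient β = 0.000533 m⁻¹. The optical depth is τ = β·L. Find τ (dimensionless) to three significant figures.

τ = β·L = 0.000533 × 450 = 0.2399.

0.240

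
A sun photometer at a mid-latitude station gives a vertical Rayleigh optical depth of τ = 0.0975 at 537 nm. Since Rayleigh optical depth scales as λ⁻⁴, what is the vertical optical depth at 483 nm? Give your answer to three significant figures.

0.149

τ(483 nm) = τ(537 nm) × (537/483)⁴ = 0.0975 × (1.1118)⁴ = 0.0975 × 1.5279 = 0.1490.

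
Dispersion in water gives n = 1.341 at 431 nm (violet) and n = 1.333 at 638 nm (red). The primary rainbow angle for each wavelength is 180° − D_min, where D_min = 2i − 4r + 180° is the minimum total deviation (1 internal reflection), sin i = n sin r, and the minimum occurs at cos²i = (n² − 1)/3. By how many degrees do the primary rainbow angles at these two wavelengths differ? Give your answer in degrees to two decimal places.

1.15°

At 431 nm (n = 1.341): cos²i = 0.26609 → i = 58.946°, r = 39.705°, D_min = 139.071°, rainbow angle = 40.929°.
At 638 nm (n = 1.333): cos²i = 0.25896 → i = 59.410°, r = 40.225°, D_min = 137.922°, rainbow angle = 42.078°.
Angular width = |40.929° − 42.078°| = 1.149°.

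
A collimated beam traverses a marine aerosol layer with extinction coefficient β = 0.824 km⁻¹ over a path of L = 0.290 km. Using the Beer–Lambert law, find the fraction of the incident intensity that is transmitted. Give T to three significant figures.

τ = β·L = 0.824 × 0.290 = 0.2390.
T = exp(−0.2390) = 0.7874.

0.787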